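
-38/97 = -0.39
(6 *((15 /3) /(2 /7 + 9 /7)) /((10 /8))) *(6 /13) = 1008/143 = 7.05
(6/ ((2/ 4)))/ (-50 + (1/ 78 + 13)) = -936/2885 = -0.32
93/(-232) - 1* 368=-85469/232 = -368.40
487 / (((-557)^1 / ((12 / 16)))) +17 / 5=30571/11140 = 2.74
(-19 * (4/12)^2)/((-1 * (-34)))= -19/306 = -0.06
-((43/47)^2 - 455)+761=2684295/2209 = 1215.16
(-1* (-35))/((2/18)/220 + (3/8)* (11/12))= 79200/779 = 101.67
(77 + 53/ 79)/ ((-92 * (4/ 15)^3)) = -2588625/58144 = -44.52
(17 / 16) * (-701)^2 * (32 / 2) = 8353817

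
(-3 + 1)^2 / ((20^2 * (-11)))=-1/1100 = 0.00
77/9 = 8.56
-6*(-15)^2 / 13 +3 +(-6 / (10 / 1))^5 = -4100034/40625 = -100.92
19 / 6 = 3.17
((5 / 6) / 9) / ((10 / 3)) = 1/36 = 0.03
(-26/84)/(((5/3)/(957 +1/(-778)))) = -177.73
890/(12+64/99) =44055/626 = 70.38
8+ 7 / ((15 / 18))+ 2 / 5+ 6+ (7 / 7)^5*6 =144/5 = 28.80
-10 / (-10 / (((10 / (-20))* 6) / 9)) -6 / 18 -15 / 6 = -19/6 = -3.17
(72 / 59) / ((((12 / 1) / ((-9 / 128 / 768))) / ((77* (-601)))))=416493/966656 = 0.43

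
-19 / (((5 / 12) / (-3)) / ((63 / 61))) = 141.29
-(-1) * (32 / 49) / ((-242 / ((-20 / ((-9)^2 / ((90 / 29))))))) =3200/1547469 = 0.00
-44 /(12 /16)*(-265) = 46640/3 = 15546.67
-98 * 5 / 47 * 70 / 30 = -3430/141 = -24.33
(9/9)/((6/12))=2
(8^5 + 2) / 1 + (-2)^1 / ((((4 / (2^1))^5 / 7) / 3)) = 524299/16 = 32768.69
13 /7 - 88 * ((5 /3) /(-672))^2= 943213/508032 = 1.86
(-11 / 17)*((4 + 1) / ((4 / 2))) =-55/34 = -1.62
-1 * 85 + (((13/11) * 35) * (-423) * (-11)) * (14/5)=538817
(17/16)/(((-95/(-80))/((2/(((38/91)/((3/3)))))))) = 1547/361 = 4.29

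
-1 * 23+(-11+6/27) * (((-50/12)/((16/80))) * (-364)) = -2207371/27 = -81754.48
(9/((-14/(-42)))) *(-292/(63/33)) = -28908/7 = -4129.71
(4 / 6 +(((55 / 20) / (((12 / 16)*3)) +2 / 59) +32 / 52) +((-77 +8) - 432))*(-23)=11464.62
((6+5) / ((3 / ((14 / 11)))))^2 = 196/9 = 21.78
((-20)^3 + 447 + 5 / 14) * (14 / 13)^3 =-20724452/2197 = -9433.07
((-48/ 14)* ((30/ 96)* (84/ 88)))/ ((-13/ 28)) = 2.20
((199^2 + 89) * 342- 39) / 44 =13573941/44 = 308498.66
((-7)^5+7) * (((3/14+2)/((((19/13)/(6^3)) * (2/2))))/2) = -52228800/19 = -2748884.21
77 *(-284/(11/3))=-5964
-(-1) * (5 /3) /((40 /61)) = 61/24 = 2.54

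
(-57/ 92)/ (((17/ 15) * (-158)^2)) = -855/39043696 = 0.00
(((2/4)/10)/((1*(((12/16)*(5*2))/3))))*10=0.20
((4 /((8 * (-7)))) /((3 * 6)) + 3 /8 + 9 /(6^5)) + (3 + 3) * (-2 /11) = -47815/66528 = -0.72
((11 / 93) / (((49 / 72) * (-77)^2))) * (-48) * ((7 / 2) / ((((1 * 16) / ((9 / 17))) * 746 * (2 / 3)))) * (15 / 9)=-405/741662383 = 0.00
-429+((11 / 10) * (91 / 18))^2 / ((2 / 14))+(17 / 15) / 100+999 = 127411871/162000 = 786.49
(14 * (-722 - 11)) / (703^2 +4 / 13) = -133406/6424721 = -0.02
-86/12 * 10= -215/3 = -71.67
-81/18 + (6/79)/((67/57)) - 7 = -121055/10586 = -11.44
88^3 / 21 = 681472/21 = 32451.05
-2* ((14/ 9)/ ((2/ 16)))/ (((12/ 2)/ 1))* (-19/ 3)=2128/81 = 26.27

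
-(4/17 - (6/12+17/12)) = 343/204 = 1.68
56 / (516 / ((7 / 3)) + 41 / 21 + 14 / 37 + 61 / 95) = 2066820/8271551 = 0.25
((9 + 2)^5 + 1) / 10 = 80526/5 = 16105.20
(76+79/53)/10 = 4107/530 = 7.75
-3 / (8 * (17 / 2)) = -3/68 = -0.04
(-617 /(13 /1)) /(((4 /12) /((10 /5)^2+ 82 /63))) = -206078/273 = -754.86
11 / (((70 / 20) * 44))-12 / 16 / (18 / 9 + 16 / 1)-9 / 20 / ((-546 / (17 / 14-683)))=-16271/30576 = -0.53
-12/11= -1.09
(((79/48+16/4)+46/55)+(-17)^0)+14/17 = 372761/44880 = 8.31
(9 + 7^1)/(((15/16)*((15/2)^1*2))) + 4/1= 1156/225 = 5.14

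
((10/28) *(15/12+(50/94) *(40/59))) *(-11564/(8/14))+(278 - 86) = -4304733/376 = -11448.76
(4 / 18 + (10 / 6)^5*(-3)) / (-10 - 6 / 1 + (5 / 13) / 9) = 40391/16803 = 2.40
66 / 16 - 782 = -6223/8 = -777.88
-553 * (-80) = 44240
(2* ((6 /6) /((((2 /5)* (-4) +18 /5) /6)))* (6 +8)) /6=14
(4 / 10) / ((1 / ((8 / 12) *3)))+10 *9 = 454/5 = 90.80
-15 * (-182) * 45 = 122850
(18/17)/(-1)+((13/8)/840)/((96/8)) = -1451299/1370880 = -1.06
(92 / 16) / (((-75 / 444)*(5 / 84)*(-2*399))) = 1702/2375 = 0.72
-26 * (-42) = 1092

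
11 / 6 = 1.83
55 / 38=1.45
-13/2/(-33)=13/66 = 0.20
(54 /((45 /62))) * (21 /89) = 7812/445 = 17.56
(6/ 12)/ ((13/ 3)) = 3/26 = 0.12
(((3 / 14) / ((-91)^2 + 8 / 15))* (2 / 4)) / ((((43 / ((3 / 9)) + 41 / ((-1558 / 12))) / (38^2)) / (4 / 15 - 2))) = -178334/708692215 = 0.00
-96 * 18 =-1728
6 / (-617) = -6/617 = -0.01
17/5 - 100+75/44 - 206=-66197/220 = -300.90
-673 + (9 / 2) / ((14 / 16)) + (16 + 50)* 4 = -2827/7 = -403.86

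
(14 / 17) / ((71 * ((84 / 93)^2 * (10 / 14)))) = 961/48280 = 0.02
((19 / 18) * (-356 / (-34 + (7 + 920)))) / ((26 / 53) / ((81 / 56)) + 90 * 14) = -42453/127149946 = 0.00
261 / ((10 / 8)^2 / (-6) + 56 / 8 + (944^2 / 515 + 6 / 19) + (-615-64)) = 245172960/994234159 = 0.25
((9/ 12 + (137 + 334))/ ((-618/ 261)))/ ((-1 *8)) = 164169/6592 = 24.90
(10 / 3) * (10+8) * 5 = 300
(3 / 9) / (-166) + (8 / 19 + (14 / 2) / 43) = 0.58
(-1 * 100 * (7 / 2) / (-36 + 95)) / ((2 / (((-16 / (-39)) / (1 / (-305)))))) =854000/2301 = 371.14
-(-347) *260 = 90220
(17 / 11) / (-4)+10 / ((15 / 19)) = 12.28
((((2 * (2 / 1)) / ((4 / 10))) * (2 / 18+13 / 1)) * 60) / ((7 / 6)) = 47200/7 = 6742.86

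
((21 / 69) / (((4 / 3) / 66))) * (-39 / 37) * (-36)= 486486/851 = 571.66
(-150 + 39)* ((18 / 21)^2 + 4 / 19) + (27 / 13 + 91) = -143330/12103 = -11.84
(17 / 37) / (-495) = -17/18315 = 0.00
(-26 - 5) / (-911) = 31/911 = 0.03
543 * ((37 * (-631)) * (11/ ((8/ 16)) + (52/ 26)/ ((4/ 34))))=-494419419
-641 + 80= -561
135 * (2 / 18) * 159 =2385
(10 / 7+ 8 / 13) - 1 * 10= -724/91 = -7.96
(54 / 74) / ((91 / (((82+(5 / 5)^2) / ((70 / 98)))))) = 2241/2405 = 0.93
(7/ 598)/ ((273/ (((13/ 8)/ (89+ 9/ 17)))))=17/21843744 = 0.00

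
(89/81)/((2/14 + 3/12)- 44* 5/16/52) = 129584/15147 = 8.56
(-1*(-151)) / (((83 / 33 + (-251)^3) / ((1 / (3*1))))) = -1661/521837200 = 0.00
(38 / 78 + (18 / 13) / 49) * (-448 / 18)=-31520/2457 = -12.83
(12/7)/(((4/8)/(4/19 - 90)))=-40944/133 = -307.85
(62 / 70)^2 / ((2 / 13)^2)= 162409/4900 = 33.14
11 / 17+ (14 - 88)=-1247/17 = -73.35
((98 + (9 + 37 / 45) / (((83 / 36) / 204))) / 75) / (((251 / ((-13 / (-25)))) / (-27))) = -46957014/65103125 = -0.72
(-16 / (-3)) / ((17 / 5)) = 80/51 = 1.57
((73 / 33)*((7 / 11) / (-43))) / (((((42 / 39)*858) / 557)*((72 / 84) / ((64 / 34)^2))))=-36432256/446589099 = -0.08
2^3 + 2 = 10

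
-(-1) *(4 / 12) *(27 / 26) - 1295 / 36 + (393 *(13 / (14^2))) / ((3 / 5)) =89639/11466 = 7.82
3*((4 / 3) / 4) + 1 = 2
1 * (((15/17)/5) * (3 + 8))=33/17 = 1.94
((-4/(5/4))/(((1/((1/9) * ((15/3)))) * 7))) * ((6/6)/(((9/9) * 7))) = -16/441 = -0.04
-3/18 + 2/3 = 1/2 = 0.50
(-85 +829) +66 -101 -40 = 669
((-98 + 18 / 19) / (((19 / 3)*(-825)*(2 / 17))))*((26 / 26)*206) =32.52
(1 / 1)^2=1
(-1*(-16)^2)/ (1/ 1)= -256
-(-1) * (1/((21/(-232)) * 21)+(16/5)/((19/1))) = -0.36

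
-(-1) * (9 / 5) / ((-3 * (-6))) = 1/10 = 0.10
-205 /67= -3.06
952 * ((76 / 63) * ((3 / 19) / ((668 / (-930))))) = -42160/167 = -252.46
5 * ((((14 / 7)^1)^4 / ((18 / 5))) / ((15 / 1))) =40/27 = 1.48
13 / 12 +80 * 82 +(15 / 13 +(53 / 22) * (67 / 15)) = 56396321/8580 = 6573.00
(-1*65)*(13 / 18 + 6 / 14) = -9425/126 = -74.80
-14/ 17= -0.82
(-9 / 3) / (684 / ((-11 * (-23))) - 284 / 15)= 11385/61592 = 0.18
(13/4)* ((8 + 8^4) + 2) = 13344.50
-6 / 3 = -2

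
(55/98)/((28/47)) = 2585/2744 = 0.94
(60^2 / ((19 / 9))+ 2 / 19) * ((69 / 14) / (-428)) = -19.64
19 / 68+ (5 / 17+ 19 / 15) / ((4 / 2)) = 1081/1020 = 1.06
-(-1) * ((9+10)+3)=22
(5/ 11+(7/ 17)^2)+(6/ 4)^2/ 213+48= 48.63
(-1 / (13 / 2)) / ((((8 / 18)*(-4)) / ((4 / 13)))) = 9/338 = 0.03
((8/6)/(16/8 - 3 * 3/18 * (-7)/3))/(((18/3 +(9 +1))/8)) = 4/19 = 0.21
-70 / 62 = -35/31 = -1.13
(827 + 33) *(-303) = -260580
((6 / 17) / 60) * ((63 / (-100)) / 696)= -21/3944000 = 0.00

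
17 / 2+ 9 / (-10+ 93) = 1429/166 = 8.61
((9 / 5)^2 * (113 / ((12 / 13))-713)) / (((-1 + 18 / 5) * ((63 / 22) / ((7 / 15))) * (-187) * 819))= 7087/9049950 = 0.00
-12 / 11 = -1.09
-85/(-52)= 85/52 = 1.63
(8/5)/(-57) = -8/285 = -0.03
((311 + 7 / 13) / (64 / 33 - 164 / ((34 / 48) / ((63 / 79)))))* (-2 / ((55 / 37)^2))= 446771781/289467464 = 1.54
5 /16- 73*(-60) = 70085/16 = 4380.31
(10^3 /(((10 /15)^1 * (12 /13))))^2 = 2640625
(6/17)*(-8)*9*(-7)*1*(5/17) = 15120/289 = 52.32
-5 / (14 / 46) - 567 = -4084/7 = -583.43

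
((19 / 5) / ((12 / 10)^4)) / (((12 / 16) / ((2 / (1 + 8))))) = 2375/4374 = 0.54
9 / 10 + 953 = 953.90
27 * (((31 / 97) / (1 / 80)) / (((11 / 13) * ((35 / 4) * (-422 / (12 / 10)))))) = -2089152/7879795 = -0.27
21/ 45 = 7/15 = 0.47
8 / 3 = 2.67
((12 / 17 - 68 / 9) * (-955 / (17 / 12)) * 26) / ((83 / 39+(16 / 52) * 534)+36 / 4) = 676567840/988669 = 684.32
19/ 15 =1.27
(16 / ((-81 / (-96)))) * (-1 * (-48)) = 8192/9 = 910.22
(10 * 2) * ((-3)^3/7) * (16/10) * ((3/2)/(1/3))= -3888/7 = -555.43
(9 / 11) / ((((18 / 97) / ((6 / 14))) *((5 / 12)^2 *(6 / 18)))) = 62856/1925 = 32.65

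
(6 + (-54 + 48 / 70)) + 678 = 22074/35 = 630.69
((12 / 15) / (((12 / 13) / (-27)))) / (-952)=117/4760 = 0.02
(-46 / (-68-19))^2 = 2116/7569 = 0.28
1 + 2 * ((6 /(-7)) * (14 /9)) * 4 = -29/3 = -9.67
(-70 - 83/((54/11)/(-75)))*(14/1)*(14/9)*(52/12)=113060.95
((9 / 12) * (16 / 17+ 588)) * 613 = 4603017/17 = 270765.71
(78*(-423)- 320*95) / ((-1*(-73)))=-63394/73 = -868.41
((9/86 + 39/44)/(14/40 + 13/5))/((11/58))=543750/306977 = 1.77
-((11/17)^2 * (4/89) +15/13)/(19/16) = -0.99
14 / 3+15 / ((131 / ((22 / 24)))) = 7501/1572 = 4.77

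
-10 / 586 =-5/293 = -0.02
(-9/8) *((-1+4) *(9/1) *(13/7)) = -3159/56 = -56.41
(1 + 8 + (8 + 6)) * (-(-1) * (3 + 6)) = 207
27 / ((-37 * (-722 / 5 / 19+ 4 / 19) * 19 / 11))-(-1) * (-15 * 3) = -43235/962 = -44.94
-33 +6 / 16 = -261/8 = -32.62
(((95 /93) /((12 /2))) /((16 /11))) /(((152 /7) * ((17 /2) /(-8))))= -385/75888 = -0.01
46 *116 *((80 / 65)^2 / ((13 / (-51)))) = -69666816/2197 = -31709.98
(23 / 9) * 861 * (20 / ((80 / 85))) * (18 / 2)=1683255/4 = 420813.75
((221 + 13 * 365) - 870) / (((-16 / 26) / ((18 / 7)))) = -119808/7 = -17115.43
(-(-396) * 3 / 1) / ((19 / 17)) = 20196/19 = 1062.95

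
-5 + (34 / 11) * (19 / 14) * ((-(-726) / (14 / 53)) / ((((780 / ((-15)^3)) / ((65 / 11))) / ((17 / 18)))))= -109135585/392 = -278407.10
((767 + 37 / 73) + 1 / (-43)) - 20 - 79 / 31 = 72488900/97309 = 744.94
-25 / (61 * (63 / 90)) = -0.59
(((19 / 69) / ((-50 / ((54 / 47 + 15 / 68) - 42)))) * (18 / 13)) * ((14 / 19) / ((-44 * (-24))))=16527/76448320 = 0.00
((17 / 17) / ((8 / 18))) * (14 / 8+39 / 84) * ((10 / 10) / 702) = 0.01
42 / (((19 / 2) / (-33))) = -2772/19 = -145.89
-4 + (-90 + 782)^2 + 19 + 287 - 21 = 479145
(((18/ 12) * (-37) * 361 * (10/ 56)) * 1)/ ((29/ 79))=-15828045/1624 = -9746.33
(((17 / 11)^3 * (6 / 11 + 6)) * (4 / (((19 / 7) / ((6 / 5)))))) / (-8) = -7428456/1390895 = -5.34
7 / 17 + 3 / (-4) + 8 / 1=7.66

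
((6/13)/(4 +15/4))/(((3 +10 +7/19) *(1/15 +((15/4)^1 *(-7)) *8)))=-3420/161168969 = 0.00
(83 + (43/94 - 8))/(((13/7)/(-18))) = -446859/611 = -731.36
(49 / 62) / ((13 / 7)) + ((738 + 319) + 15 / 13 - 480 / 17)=14117775/13702 = 1030.34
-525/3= -175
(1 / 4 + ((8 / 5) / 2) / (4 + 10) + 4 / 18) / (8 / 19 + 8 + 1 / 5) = 12673/206388 = 0.06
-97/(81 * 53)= -97/4293 = -0.02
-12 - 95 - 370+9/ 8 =-3807/8 = -475.88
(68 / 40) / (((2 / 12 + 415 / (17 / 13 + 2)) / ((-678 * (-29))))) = 43118766/162065 = 266.06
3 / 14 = 0.21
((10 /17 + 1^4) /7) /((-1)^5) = -0.23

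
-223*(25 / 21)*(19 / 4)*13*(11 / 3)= -15147275/252 = -60108.23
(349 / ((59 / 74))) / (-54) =-12913/1593 = -8.11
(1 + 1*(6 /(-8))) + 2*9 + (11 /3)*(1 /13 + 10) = 8611/156 = 55.20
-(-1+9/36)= 3/4 = 0.75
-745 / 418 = -1.78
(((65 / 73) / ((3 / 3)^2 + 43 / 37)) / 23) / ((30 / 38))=9139/402960 = 0.02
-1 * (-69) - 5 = 64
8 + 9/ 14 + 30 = 541/14 = 38.64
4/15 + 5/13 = 127/195 = 0.65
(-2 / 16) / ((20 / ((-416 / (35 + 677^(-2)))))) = 5958277/80207580 = 0.07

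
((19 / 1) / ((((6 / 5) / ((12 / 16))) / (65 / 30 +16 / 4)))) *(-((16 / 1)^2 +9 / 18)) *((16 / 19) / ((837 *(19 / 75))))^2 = -0.30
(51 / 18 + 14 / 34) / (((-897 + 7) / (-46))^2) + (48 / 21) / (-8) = -39171407/141389850 = -0.28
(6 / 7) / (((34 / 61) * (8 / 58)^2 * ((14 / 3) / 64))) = 923418/833 = 1108.55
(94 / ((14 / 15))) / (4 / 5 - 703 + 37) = -3525/23282 = -0.15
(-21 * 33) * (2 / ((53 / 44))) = -60984/53 = -1150.64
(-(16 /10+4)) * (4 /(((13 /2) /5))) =-224/13 = -17.23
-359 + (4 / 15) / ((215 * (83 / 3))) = -32031771/89225 = -359.00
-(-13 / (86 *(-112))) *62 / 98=-403/471968 = 0.00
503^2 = 253009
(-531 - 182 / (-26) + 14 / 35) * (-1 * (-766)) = -2005388/5 = -401077.60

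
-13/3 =-4.33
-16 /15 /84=-4/315 = -0.01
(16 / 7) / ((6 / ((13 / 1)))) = 104/21 = 4.95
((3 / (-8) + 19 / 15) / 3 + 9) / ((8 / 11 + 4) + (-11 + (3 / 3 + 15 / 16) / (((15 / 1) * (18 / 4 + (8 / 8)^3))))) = -36817/24747 = -1.49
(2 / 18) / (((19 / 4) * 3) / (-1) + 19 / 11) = -44/4959 = -0.01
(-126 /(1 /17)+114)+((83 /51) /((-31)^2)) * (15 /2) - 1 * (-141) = -1886.99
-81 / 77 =-1.05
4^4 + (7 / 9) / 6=13831/54 = 256.13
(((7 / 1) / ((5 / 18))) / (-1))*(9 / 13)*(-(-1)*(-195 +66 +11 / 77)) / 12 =12177/65 = 187.34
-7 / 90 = -0.08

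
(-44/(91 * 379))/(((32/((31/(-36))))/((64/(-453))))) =-682/140611653 = 0.00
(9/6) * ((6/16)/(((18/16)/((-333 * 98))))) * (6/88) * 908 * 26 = -288908802/11 = -26264436.55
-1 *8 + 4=-4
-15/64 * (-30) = 225/32 = 7.03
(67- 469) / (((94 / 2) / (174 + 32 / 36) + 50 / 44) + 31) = -3480114/280531 = -12.41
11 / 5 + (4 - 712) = -3529/5 = -705.80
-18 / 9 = -2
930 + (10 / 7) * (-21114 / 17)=-5910/7 = -844.29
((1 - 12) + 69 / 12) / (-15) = 7/20 = 0.35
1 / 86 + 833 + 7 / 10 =179248/215 = 833.71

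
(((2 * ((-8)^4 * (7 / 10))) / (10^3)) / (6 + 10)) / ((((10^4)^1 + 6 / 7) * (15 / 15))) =784/21876875 = 0.00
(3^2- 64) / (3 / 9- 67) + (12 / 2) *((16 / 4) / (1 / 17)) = 16353/40 = 408.82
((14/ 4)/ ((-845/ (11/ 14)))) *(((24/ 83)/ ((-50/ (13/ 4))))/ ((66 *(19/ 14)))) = 7/10250500 = 0.00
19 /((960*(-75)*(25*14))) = -19/25200000 = 0.00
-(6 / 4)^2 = -9/4 = -2.25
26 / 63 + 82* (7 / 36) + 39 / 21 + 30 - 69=-291/14 = -20.79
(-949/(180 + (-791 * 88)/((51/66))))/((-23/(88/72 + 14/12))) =-693719/632722824 = 0.00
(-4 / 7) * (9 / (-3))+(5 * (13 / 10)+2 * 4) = 227/14 = 16.21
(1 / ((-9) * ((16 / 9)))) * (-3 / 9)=1/48 = 0.02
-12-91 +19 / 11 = -1114/11 = -101.27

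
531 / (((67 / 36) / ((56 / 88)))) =133812/737 = 181.56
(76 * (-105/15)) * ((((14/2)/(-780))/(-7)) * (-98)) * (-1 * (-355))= 925414/39 = 23728.56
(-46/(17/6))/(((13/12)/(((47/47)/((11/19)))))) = -62928/2431 = -25.89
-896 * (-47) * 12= 505344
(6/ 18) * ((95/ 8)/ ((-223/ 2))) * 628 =-14915/669 = -22.29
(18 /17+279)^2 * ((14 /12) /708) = 17629983/136408 = 129.24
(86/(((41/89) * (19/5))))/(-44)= -19135/17138 = -1.12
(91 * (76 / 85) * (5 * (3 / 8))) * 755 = 3916185/34 = 115181.91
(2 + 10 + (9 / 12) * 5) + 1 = 67/4 = 16.75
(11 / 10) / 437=11/4370 = 0.00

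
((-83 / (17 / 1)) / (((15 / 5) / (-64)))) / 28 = 1328/357 = 3.72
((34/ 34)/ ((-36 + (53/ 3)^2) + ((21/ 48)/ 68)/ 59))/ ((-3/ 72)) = -13865472/159517183 = -0.09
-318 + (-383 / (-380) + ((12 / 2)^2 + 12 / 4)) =-277.99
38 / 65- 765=-49687/65 = -764.42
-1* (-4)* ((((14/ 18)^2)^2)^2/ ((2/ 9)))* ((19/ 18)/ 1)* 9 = 109531219/4782969 = 22.90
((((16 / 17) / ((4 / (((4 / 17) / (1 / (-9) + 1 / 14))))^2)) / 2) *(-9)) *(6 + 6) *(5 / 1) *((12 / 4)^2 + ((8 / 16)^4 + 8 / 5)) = -731280312/122825 = -5953.84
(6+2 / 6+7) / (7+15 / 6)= 80/57 = 1.40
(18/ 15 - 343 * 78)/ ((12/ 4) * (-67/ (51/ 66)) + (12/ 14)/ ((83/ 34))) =102.99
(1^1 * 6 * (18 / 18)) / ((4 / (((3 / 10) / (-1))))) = -0.45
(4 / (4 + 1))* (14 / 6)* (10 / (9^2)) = 56/243 = 0.23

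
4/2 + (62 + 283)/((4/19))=6563/4 = 1640.75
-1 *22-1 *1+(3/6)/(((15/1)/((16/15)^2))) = -77497/3375 = -22.96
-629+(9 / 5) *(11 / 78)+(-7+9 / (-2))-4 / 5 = -41668/65 = -641.05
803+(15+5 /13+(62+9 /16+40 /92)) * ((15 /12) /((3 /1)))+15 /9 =48069199/57408 = 837.33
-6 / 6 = -1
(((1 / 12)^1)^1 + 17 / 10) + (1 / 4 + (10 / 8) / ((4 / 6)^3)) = 3001/480 = 6.25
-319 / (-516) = 319/516 = 0.62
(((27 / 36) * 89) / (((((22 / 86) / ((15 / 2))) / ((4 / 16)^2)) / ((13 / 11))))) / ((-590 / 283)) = -126715797/1827584 = -69.34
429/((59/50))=21450/59 = 363.56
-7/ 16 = -0.44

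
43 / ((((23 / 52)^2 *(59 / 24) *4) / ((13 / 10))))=4534608/156055 = 29.06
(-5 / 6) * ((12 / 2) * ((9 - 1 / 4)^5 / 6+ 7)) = -42777.41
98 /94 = 49/47 = 1.04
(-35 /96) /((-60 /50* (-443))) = -175/255168 = 0.00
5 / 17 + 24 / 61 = 713/1037 = 0.69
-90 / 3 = -30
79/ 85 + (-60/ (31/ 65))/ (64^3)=160414789/172687360 = 0.93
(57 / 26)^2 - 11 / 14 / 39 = 67943/14196 = 4.79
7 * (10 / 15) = 4.67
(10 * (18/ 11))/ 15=12/11 = 1.09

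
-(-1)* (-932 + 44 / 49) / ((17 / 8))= -364992/833 = -438.17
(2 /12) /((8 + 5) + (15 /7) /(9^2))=63/4924 = 0.01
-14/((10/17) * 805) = -0.03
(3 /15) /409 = 1/2045 = 0.00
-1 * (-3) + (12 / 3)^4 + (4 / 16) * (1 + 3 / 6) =2075/8 = 259.38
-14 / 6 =-7/3 = -2.33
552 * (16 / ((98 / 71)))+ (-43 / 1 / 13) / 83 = 338303237/52871 = 6398.65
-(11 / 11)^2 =-1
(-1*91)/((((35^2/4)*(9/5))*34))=-26/5355 = 0.00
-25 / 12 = -2.08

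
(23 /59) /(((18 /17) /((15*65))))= 127075/354 = 358.97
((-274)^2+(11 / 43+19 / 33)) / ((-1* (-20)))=26633506/7095 = 3753.84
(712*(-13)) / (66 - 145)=9256/79 = 117.16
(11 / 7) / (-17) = -11/119 = -0.09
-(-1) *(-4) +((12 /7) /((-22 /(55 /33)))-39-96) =-10713/77 = -139.13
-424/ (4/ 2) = -212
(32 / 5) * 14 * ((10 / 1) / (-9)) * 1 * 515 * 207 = -10613120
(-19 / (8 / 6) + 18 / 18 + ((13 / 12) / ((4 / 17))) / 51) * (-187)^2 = -66266255/144 = -460182.33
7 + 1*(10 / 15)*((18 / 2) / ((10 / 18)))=89/5 = 17.80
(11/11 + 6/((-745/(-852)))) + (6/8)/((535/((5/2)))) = 5015827/637720 = 7.87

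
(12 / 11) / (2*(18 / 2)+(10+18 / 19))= 114/3025 = 0.04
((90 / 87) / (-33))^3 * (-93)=93000/32461759 = 0.00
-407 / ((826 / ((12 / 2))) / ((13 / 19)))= -15873/7847 = -2.02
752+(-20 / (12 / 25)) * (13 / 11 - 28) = 61691/33 = 1869.42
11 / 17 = 0.65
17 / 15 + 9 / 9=32/15 = 2.13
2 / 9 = 0.22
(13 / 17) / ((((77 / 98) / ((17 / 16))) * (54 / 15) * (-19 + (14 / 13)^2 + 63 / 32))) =-153790/8497467 = -0.02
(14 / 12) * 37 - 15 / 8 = 991/24 = 41.29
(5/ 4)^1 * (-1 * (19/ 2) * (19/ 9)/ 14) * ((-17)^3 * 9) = 8867965/112 = 79178.26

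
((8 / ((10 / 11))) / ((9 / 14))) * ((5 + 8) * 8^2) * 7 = 3587584/45 = 79724.09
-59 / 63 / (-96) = 59/6048 = 0.01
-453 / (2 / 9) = -4077/2 = -2038.50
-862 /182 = -431/91 = -4.74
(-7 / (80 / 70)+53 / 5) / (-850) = -179/34000 = -0.01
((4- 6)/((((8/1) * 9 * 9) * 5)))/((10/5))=-1/3240 = 0.00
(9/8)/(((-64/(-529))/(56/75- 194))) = -11500989/6400 = -1797.03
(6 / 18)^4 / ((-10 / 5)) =-1/162 = -0.01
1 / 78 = 0.01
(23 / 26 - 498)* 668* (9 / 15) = -199243.85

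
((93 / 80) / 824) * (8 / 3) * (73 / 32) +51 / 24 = 562583/263680 = 2.13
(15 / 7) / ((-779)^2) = 15/4247887 = 0.00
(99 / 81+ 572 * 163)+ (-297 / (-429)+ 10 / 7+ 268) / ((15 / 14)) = 54691261/585 = 93489.34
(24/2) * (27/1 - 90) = -756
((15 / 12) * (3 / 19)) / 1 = 15/76 = 0.20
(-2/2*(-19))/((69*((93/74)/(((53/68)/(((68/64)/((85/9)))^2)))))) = 119228800/8836209 = 13.49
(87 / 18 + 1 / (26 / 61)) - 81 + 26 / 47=-134299/1833 = -73.27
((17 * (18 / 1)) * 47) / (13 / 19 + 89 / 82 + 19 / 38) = 329517/52 = 6336.87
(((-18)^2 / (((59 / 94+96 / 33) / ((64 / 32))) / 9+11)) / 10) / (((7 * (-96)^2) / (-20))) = -13959/15559712 = 0.00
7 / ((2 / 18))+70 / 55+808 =9595/11 = 872.27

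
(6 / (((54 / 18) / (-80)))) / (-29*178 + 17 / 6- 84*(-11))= 960/25411 = 0.04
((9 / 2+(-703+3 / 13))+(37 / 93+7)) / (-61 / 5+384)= -8352635/4495062 = -1.86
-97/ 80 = -1.21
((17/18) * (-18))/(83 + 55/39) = -663/3292 = -0.20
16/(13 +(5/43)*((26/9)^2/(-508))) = 1769364/1437397 = 1.23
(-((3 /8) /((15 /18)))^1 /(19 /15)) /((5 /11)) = -297/380 = -0.78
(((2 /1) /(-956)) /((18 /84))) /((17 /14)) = -98/12189 = -0.01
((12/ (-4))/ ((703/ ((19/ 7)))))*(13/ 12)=-13/1036 = -0.01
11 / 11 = 1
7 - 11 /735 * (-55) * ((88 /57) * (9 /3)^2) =17165/931 = 18.44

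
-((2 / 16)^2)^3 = -1/262144 = 0.00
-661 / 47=-14.06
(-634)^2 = 401956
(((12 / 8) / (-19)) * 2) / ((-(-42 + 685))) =3/12217 = 0.00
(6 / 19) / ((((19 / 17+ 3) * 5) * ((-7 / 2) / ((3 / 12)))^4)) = 51/127733200 = 0.00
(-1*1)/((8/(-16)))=2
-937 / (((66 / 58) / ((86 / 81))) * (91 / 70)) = -23368780/34749 = -672.50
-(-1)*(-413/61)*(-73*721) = 21737429/61 = 356351.30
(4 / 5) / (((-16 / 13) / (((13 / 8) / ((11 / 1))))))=-169/1760 = -0.10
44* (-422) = -18568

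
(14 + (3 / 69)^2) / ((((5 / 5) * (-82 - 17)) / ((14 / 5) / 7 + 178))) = -734116/29095 = -25.23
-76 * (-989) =75164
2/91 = 0.02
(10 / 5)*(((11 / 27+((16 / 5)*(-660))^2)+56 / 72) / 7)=34409920/27 = 1274441.48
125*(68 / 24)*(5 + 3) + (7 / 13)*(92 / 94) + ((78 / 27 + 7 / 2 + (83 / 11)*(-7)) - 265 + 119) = 319555045/120978 = 2641.43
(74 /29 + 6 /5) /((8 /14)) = 6.57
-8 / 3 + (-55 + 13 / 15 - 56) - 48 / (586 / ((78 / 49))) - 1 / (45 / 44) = -14718416/129213 = -113.91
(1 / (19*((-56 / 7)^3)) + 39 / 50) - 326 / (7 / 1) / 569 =676176393/968665600 = 0.70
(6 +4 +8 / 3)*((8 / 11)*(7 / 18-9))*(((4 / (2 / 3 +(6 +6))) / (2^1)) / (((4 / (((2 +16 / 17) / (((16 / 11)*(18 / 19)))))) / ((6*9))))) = -73625/204 = -360.91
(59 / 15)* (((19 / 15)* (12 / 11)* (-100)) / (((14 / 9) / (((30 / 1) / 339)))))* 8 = -2152320/8701 = -247.36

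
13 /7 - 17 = -15.14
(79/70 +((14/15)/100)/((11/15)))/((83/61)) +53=8602092/159775 = 53.84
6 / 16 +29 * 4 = 931/8 = 116.38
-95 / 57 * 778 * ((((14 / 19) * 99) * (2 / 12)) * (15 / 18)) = -13137.28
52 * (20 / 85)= 208/17 = 12.24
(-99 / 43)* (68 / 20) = -1683/215 = -7.83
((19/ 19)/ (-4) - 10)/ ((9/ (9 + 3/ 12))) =-1517/144 = -10.53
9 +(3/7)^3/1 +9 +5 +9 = 11003/343 = 32.08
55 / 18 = 3.06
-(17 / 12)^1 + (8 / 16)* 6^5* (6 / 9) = 31087/12 = 2590.58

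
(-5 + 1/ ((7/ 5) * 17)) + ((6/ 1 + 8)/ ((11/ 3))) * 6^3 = 1073078/1309 = 819.77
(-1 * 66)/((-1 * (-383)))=-66/383 = -0.17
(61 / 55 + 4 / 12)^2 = 56644/27225 = 2.08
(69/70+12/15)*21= 75/2 = 37.50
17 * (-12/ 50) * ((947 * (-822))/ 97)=79400268/2425 = 32742.38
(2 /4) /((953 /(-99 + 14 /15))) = -1471/28590 = -0.05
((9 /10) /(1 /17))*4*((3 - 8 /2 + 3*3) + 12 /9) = 2856/5 = 571.20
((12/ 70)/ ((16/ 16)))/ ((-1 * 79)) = -6/2765 = 0.00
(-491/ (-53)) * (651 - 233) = 205238/53 = 3872.42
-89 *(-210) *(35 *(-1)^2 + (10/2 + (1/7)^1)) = 750270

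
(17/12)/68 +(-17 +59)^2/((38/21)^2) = 9335449/17328 = 538.75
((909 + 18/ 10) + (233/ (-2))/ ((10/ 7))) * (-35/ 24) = -1209.32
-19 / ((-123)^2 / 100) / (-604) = 475/2284479 = 0.00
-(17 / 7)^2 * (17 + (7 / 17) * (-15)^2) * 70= -316880/7 = -45268.57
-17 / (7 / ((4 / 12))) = -17/21 = -0.81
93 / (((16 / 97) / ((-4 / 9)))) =-3007/12 = -250.58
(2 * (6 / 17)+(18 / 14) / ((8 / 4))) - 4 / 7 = 185/238 = 0.78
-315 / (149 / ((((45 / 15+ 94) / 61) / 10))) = -6111/18178 = -0.34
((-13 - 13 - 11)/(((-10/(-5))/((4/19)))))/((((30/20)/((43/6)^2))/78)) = -1778738/171 = -10401.98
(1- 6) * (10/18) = -25/9 = -2.78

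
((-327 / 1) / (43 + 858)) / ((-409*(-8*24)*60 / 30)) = -109/47169152 = 0.00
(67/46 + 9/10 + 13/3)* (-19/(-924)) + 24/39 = 780079/1036035 = 0.75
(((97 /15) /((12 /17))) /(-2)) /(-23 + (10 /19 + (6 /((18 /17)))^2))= -31331/65920 = -0.48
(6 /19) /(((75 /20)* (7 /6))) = 48/665 = 0.07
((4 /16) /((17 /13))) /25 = 0.01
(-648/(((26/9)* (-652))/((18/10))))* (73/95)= 478953/1006525 = 0.48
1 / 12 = 0.08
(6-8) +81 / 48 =-5/16 = -0.31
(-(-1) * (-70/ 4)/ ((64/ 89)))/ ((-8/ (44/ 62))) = 34265/15872 = 2.16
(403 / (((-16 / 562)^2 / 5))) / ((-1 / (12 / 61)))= -477319245/976 = -489056.60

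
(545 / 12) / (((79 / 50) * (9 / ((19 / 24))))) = 258875/102384 = 2.53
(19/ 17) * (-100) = -1900/17 = -111.76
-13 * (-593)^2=-4571437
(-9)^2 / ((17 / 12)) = 972/17 = 57.18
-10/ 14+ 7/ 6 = 19/42 = 0.45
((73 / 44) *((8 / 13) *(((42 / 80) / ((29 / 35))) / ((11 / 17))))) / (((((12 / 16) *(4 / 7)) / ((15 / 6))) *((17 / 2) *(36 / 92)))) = 2879485/1642212 = 1.75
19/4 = 4.75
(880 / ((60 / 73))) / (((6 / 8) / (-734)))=-9430432/9 = -1047825.78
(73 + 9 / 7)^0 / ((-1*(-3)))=1/3 = 0.33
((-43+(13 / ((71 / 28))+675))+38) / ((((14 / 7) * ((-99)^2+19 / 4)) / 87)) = 8340516/2784833 = 2.99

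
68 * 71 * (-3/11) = -14484/11 = -1316.73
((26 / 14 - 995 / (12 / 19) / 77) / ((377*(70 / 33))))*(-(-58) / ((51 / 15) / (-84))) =51567/1547 = 33.33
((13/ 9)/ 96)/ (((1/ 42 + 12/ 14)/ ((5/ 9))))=455/47952 = 0.01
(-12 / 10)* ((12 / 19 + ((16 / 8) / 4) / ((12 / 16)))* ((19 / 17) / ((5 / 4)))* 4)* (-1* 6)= 14208/425 = 33.43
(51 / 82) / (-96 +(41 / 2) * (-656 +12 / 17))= -867/18860164 = 0.00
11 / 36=0.31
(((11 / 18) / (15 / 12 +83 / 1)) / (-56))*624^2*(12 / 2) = -713856/2359 = -302.61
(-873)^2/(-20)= -762129/20 = -38106.45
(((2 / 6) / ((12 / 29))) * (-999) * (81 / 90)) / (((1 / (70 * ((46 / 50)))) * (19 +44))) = -74037/100 = -740.37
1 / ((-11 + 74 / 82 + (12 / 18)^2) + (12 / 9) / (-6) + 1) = -369/3275 = -0.11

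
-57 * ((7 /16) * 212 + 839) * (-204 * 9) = 97509501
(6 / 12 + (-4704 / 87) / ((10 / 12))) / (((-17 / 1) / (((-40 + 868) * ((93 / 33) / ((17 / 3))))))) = 1559.52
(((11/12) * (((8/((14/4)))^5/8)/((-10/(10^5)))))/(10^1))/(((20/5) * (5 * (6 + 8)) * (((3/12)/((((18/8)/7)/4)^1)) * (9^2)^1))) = -2252800/22235661 = -0.10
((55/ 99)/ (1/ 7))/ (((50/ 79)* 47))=553/4230 = 0.13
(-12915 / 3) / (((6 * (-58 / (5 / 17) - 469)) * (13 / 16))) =57400/43303 = 1.33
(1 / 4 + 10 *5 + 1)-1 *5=185/4 = 46.25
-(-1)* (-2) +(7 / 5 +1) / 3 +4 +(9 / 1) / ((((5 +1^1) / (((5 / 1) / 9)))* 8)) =697/240 = 2.90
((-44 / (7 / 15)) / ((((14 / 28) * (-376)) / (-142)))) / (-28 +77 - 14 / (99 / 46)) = -2319570/1384103 = -1.68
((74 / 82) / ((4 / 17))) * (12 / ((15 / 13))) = 8177/205 = 39.89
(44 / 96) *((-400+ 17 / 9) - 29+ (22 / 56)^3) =-195.73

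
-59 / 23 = -2.57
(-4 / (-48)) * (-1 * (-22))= 11/6 = 1.83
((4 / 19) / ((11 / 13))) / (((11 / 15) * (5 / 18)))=2808/2299 = 1.22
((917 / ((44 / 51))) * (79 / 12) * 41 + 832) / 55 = 50639203/9680 = 5231.32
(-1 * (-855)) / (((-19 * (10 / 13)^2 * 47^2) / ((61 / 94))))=-92781/4152920 = -0.02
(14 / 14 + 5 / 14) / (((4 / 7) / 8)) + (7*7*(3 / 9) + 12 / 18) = 36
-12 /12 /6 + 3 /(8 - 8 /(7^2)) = 83/384 = 0.22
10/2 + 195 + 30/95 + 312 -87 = 425.32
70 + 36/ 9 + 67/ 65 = 4877/65 = 75.03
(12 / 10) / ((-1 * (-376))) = 3/940 = 0.00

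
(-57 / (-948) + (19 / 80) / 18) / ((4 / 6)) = 8341/75840 = 0.11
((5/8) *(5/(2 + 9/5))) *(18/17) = 1125/1292 = 0.87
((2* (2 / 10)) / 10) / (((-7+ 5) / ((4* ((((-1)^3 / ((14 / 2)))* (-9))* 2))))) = -36/175 = -0.21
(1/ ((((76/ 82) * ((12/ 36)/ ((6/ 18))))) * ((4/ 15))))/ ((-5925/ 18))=-369/30020 = -0.01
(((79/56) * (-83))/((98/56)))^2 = 42994249/9604 = 4476.70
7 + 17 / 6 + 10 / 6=23/2 = 11.50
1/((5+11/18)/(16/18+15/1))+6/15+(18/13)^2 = 439428/85345 = 5.15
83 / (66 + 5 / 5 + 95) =0.51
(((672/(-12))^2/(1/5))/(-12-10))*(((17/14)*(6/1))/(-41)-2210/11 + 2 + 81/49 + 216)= -65647360/4961 = -13232.69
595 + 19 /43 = 25604/43 = 595.44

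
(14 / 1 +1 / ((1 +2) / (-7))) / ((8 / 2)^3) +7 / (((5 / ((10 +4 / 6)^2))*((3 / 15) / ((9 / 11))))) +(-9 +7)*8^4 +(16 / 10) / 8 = -79622203/10560 = -7539.98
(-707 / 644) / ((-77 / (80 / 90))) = 202/15939 = 0.01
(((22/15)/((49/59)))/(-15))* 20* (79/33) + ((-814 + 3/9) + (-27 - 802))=-10903528/6615 = -1648.30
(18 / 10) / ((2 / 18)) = 81/5 = 16.20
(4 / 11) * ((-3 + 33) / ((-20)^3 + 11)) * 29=-0.04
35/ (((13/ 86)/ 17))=51170/13 = 3936.15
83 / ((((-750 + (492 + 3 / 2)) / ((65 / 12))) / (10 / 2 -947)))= 847015/513 = 1651.10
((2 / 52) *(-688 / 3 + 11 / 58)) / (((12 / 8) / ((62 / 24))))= -95077/6264 = -15.18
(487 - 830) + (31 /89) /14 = -427347/1246 = -342.98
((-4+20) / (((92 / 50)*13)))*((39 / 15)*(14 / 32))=0.76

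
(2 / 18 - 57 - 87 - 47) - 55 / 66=-3451/18 = -191.72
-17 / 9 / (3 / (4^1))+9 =175/27 = 6.48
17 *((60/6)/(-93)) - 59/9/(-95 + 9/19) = -881209/501084 = -1.76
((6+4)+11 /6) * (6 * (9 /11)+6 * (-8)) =-5609/11 = -509.91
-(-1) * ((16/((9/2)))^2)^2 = 159.82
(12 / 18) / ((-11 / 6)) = -4/11 = -0.36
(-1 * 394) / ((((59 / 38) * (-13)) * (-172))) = -3743/32981 = -0.11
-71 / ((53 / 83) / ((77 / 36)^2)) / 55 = -3176327/343440 = -9.25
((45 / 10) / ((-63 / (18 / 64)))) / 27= -1/1344 = 0.00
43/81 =0.53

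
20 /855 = 4/171 = 0.02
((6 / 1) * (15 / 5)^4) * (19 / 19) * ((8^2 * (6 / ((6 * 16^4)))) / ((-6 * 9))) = -9/1024 = -0.01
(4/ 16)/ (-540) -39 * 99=-8339761/2160 = -3861.00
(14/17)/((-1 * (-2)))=7/17 = 0.41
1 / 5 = 0.20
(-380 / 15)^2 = 5776/9 = 641.78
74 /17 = 4.35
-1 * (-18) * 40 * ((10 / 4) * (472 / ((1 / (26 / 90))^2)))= 638144/9 = 70904.89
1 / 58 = 0.02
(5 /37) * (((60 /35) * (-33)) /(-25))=396/1295 = 0.31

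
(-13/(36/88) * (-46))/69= 572/27 = 21.19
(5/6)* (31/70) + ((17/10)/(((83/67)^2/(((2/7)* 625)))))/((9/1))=38797177/1736028 = 22.35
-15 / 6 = -5/2 = -2.50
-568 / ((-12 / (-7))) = -994/3 = -331.33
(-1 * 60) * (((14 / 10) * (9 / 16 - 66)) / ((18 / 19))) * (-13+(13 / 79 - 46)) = -26968277/79 = -341370.59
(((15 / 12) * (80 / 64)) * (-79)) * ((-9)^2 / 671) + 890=9395065/10736 = 875.10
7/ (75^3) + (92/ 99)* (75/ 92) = 3515702/4640625 = 0.76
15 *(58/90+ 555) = 25004/3 = 8334.67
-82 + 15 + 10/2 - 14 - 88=-164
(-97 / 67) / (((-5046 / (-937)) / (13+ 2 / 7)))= -2817559/788858 = -3.57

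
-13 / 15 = -0.87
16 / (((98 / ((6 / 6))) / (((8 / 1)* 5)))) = 320/49 = 6.53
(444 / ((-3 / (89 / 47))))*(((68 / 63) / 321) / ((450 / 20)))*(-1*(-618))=-369026752/14257215 = -25.88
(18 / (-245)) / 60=-3/2450 = 0.00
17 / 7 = 2.43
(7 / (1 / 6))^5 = 130691232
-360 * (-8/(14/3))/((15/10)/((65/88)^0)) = 2880/7 = 411.43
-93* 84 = -7812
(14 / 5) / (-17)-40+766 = 61696/85 = 725.84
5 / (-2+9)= 0.71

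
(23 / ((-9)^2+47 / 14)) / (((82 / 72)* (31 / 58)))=672336/1501051 = 0.45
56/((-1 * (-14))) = 4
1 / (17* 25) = 1/425 = 0.00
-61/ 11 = -5.55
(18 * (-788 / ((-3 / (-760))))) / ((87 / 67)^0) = -3593280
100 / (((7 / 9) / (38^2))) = 1299600/7 = 185657.14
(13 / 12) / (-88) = -0.01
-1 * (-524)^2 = -274576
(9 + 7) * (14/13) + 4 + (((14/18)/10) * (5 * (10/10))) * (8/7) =2536/117 = 21.68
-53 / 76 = -0.70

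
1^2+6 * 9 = 55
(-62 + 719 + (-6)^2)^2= 480249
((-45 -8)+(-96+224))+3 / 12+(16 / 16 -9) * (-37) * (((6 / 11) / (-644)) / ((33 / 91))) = 74.56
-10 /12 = -5/6 = -0.83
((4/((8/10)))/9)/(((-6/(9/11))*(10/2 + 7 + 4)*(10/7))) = -7/2112 = 0.00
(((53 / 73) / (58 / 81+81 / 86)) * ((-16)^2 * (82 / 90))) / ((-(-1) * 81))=47840768/37938465 = 1.26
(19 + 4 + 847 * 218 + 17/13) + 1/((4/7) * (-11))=105631325/572 = 184670.15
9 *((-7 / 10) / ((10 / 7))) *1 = -441/100 = -4.41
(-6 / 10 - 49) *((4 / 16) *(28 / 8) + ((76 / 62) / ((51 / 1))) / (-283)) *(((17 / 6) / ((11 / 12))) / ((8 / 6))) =-3131657/31130 = -100.60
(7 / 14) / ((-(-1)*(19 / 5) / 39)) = 195/38 = 5.13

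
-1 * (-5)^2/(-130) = 5/26 = 0.19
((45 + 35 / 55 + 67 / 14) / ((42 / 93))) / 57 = 240715/122892 = 1.96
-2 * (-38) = 76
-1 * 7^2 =-49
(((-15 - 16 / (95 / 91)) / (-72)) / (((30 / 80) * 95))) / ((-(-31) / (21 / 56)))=2881/20143800 = 0.00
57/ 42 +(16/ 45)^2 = 42059/28350 = 1.48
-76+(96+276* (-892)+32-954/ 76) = -9353797/38 = -246152.55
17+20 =37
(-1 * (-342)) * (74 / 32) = 6327/8 = 790.88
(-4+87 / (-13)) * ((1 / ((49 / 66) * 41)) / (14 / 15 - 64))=6255/1123031 = 0.01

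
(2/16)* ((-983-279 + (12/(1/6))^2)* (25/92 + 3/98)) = 2672843/18032 = 148.23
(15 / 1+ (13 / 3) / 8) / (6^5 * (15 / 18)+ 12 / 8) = 373/155556 = 0.00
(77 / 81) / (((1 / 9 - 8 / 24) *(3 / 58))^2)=7195.22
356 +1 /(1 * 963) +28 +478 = 830107/963 = 862.00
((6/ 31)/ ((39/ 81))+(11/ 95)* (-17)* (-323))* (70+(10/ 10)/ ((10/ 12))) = 45297.58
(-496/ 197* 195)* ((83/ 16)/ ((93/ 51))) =-275145/197 = -1396.68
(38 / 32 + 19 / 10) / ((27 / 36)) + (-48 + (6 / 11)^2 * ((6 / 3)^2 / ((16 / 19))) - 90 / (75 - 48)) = -332533/7260 = -45.80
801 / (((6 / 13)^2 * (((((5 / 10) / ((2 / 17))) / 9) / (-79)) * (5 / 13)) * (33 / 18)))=-834143778/935 = -892132.38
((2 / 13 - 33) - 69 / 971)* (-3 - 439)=14127476/971 = 14549.41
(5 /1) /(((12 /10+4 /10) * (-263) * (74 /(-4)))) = 25/38924 = 0.00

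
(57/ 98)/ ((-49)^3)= -57/11529602 = 0.00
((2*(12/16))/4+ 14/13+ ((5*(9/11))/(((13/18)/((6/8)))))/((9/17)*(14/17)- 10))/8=0.13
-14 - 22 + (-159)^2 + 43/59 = 1489498/59 = 25245.73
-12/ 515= -0.02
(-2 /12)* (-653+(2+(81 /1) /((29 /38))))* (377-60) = 1669639/58 = 28786.88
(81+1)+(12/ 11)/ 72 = 5413/66 = 82.02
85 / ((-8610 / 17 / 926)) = -133807/861 = -155.41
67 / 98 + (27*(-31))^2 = 68655829/98 = 700569.68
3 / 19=0.16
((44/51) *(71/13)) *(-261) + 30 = -265158/221 = -1199.81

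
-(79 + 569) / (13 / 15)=-9720/13 = -747.69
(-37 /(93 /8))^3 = -25934336/804357 = -32.24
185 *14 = 2590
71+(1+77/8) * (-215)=-17707/8 = -2213.38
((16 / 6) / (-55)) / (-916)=2/37785 = 0.00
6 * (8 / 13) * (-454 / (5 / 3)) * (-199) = 13009824/65 = 200151.14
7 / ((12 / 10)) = 35/6 = 5.83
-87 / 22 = -3.95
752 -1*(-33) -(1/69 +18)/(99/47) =482174/621 = 776.45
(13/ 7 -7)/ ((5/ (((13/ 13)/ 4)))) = -9/35 = -0.26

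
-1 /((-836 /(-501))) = -501/836 = -0.60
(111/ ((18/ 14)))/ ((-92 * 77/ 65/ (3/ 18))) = -2405/18216 = -0.13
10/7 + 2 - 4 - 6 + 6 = -4/7 = -0.57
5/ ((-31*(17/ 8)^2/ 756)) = -241920/8959 = -27.00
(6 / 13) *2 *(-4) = -3.69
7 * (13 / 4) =91/4 = 22.75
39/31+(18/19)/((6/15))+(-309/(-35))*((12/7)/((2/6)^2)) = 20179428/144305 = 139.84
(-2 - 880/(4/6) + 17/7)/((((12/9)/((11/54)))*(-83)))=2.43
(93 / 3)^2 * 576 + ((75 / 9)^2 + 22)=4982647/9 = 553627.44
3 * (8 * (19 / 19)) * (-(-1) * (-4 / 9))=-32/3 = -10.67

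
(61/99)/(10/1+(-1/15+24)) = 0.02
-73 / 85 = -0.86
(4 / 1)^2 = 16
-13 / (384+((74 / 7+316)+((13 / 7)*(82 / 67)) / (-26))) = -0.02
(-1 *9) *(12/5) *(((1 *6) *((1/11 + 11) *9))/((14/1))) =-355752/385 = -924.03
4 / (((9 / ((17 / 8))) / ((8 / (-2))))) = -34/9 = -3.78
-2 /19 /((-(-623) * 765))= -2/9055305 = 0.00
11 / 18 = 0.61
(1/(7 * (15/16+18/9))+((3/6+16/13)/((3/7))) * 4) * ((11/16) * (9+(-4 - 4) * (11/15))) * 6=209.42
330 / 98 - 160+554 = 19471/49 = 397.37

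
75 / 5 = 15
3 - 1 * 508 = -505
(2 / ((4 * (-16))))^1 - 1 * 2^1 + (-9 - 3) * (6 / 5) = -2629/160 = -16.43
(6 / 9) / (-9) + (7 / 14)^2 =19/108 = 0.18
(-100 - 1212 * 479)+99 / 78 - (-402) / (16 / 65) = -60217415/104 = -579013.61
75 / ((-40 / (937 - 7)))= -6975/4 = -1743.75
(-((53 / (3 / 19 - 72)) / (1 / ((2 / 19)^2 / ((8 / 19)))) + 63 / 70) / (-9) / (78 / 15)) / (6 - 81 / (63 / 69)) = -601/2641977 = 0.00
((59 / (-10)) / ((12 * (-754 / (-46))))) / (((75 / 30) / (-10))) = 1357/11310 = 0.12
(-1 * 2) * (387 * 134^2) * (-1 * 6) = 83387664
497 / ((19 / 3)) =1491/19 = 78.47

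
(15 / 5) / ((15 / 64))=64/5 = 12.80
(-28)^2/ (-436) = -196/109 = -1.80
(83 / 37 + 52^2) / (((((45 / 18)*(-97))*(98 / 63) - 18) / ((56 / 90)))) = -2803668/658045 = -4.26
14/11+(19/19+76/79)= 2811/869 = 3.23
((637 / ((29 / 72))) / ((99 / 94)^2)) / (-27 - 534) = -2.54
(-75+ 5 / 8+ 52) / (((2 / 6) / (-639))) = 343143/8 = 42892.88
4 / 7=0.57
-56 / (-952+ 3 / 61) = 3416/58069 = 0.06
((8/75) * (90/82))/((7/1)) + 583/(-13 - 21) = -835789/48790 = -17.13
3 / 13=0.23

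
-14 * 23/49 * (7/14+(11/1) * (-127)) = 9177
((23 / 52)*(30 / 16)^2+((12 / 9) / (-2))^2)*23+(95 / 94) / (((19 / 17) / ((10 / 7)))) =465894529/9854208 = 47.28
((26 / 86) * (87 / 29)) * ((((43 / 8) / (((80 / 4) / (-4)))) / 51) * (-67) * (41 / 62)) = 35711/42160 = 0.85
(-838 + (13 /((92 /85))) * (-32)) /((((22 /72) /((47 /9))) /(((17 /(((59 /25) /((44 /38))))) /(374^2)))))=-66067900/53035631 = -1.25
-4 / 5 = -0.80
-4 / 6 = -2/3 = -0.67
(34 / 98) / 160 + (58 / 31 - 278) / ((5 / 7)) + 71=-76698193/243040 = -315.58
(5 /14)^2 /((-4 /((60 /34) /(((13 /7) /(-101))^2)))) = -3825375/22984 = -166.44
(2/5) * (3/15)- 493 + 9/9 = -12298/25 = -491.92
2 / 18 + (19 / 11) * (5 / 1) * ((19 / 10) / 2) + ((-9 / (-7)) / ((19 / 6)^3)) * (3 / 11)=158316761/19013148 = 8.33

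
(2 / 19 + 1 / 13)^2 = 2025/61009 = 0.03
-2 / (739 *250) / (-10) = 1/923750 = 0.00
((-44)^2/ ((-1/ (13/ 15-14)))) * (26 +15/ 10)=2097656/3 = 699218.67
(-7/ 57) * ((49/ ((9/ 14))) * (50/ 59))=-240100/30267 = -7.93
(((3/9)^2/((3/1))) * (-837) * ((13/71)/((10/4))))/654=-403/116085 = 0.00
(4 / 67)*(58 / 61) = 232/4087 = 0.06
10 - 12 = -2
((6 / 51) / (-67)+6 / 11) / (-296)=-1703/927146 = 0.00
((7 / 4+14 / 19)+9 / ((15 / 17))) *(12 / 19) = 14463/1805 = 8.01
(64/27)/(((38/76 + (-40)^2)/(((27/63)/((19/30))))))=1280/1277199 = 0.00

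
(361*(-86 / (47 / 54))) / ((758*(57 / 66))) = -970596/17813 = -54.49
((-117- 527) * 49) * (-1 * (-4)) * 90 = -11360160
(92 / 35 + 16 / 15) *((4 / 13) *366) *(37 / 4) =1751432/455 = 3849.30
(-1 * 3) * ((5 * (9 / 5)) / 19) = -27/19 = -1.42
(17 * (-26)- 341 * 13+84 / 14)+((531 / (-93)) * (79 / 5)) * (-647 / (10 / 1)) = 1500051/1550 = 967.77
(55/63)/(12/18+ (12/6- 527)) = -5/3003 = 0.00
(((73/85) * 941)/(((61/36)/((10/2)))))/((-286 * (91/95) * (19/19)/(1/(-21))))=39155010/94461367 = 0.41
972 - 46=926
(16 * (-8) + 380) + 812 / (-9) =1456/9 = 161.78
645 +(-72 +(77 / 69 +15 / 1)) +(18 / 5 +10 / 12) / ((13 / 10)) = 531496/897 = 592.53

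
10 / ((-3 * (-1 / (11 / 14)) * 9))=55/189 = 0.29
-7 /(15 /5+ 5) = -7/8 = -0.88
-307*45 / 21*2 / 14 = -4605/49 = -93.98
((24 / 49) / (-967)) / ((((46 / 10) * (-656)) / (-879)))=-13185/89364338 = 0.00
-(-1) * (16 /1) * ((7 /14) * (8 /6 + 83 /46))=1732/69 = 25.10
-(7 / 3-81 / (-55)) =-628/165 = -3.81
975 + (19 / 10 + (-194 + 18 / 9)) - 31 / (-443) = 3477417/4430 = 784.97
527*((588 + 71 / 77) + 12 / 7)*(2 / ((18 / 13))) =44510947/99 = 449605.53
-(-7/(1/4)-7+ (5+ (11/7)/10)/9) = 21689/630 = 34.43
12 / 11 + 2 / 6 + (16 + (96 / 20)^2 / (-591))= 2825539/162525 = 17.39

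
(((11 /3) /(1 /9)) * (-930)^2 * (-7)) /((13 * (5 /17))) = -52253266.15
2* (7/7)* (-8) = -16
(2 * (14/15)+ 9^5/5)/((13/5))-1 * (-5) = 177370/39 = 4547.95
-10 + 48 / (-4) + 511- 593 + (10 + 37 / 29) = -2689/29 = -92.72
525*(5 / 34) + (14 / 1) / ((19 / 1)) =50351/646 = 77.94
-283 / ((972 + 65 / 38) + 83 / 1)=-10754/40155 = -0.27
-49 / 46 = -1.07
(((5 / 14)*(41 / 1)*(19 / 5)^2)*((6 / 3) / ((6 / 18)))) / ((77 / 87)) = 3863061/2695 = 1433.42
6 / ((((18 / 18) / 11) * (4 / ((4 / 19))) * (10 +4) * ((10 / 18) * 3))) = 99/665 = 0.15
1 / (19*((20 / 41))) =41/380 = 0.11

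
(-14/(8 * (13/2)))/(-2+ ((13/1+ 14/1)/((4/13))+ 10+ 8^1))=-14/5395 = 0.00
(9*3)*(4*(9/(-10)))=-486/5 = -97.20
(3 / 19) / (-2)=-3/38 = -0.08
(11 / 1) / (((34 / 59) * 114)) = 0.17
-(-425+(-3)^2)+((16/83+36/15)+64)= 200276/415 = 482.59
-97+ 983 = 886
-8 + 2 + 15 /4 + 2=-1/4 = -0.25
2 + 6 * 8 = 50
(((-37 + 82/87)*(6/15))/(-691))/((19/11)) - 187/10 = -213457673/11422230 = -18.69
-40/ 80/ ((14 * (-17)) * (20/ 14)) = 1/680 = 0.00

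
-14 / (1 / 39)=-546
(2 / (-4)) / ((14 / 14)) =-1/2 = -0.50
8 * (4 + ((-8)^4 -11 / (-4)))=32822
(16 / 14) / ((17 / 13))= 104/119 = 0.87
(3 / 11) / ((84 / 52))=0.17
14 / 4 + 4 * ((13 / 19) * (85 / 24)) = 752/57 = 13.19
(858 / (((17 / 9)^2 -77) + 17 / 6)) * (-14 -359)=51845508/11437 = 4533.14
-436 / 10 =-218/5 = -43.60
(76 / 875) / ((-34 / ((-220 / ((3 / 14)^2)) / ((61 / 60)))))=187264/15555 = 12.04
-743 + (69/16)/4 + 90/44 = -520873/704 = -739.88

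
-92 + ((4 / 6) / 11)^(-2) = 721/4 = 180.25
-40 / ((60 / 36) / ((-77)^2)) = -142296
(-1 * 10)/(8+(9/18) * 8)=-5/6 = -0.83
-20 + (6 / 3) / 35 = -19.94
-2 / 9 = -0.22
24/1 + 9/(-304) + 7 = 9415/304 = 30.97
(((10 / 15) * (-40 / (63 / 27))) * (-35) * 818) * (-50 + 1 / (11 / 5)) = -16211272.73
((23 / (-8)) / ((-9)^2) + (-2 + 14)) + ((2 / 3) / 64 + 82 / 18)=42847/2592 = 16.53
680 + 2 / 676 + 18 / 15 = 1151233/1690 = 681.20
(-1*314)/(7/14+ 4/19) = -441.93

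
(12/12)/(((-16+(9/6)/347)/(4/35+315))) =-19.70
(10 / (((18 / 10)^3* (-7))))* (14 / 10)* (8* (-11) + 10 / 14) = 152750/5103 = 29.93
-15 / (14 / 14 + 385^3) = -15/57066626 = 0.00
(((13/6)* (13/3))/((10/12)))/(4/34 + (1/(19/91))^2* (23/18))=6222918/16254335 = 0.38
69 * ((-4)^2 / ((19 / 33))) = 36432/19 = 1917.47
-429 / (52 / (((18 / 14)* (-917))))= 38907/4 = 9726.75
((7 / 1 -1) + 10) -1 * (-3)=19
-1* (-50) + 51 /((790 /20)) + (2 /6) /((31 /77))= 382919/7347 = 52.12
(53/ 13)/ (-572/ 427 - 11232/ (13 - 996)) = 0.40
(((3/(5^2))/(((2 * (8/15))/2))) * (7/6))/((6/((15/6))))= 7/64 = 0.11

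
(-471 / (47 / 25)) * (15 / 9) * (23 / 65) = -90275/611 = -147.75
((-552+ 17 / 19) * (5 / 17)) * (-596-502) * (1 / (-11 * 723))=-19161930/856273 = -22.38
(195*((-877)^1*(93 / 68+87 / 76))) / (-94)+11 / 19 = 4571.38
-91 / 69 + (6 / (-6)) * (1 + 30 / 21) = -1810/483 = -3.75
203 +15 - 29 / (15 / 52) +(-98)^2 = 145822/15 = 9721.47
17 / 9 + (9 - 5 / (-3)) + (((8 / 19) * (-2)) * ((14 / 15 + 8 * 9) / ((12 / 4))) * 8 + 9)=-142.22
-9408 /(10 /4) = -3763.20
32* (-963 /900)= -856/25 = -34.24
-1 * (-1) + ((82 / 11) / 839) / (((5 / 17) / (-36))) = -4039/46145 = -0.09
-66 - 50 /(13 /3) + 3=-969/13 = -74.54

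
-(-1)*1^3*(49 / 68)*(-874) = -21413/34 = -629.79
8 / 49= 0.16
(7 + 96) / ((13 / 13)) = 103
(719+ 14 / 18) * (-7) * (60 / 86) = -453460/129 = -3515.19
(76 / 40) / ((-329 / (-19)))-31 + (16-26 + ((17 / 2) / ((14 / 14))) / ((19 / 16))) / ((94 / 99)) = -2118061/62510 = -33.88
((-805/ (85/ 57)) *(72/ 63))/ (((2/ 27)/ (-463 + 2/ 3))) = 65460852/17 = 3850638.35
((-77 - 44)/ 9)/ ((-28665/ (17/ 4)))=2057/1031940 = 0.00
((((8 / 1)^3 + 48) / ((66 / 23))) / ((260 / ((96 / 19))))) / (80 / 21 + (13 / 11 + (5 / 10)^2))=865536/1196221 = 0.72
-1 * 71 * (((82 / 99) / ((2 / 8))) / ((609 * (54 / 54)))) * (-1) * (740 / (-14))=-8616560/422037 = -20.42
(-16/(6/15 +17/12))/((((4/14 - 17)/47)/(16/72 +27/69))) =13370560/879957 = 15.19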